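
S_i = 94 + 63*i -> [94, 157, 220, 283, 346]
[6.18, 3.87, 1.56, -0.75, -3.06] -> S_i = 6.18 + -2.31*i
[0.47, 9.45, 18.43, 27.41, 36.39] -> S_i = 0.47 + 8.98*i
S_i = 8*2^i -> [8, 16, 32, 64, 128]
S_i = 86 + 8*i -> [86, 94, 102, 110, 118]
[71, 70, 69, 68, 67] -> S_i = 71 + -1*i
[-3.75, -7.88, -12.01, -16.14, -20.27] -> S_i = -3.75 + -4.13*i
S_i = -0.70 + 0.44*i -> [-0.7, -0.26, 0.18, 0.62, 1.06]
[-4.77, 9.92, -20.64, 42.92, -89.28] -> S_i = -4.77*(-2.08)^i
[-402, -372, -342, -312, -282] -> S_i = -402 + 30*i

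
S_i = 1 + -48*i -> [1, -47, -95, -143, -191]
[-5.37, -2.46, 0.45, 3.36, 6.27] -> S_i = -5.37 + 2.91*i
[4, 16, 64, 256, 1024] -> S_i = 4*4^i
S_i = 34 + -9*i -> [34, 25, 16, 7, -2]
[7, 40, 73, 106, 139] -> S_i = 7 + 33*i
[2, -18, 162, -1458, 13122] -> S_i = 2*-9^i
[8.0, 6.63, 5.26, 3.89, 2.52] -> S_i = 8.00 + -1.37*i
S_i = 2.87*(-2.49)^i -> [2.87, -7.15, 17.79, -44.31, 110.33]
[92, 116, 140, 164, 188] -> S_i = 92 + 24*i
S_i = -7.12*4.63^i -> [-7.12, -32.97, -152.63, -706.68, -3271.93]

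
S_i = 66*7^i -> [66, 462, 3234, 22638, 158466]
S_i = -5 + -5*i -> [-5, -10, -15, -20, -25]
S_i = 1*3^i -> [1, 3, 9, 27, 81]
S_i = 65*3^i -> [65, 195, 585, 1755, 5265]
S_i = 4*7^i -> [4, 28, 196, 1372, 9604]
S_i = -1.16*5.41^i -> [-1.16, -6.28, -33.95, -183.67, -993.68]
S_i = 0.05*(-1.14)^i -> [0.05, -0.06, 0.06, -0.07, 0.08]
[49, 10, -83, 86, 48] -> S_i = Random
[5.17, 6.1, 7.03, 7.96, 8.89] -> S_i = 5.17 + 0.93*i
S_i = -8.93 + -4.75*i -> [-8.93, -13.68, -18.43, -23.18, -27.93]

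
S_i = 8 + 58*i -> [8, 66, 124, 182, 240]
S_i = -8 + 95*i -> [-8, 87, 182, 277, 372]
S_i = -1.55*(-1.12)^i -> [-1.55, 1.74, -1.94, 2.18, -2.44]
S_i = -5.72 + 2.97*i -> [-5.72, -2.75, 0.22, 3.19, 6.16]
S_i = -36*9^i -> [-36, -324, -2916, -26244, -236196]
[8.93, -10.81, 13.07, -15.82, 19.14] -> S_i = 8.93*(-1.21)^i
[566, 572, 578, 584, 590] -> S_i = 566 + 6*i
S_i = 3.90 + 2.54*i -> [3.9, 6.44, 8.98, 11.52, 14.06]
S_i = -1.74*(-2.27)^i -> [-1.74, 3.95, -8.97, 20.35, -46.2]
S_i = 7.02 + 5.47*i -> [7.02, 12.49, 17.96, 23.43, 28.9]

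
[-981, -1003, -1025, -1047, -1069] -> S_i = -981 + -22*i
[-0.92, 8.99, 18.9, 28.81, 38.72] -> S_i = -0.92 + 9.91*i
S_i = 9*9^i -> [9, 81, 729, 6561, 59049]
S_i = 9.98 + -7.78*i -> [9.98, 2.2, -5.58, -13.36, -21.14]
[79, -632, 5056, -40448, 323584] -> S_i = 79*-8^i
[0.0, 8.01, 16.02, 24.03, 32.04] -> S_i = 0.00 + 8.01*i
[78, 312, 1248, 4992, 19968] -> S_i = 78*4^i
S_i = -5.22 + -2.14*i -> [-5.22, -7.36, -9.5, -11.64, -13.78]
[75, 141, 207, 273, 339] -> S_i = 75 + 66*i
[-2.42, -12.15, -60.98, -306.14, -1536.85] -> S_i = -2.42*5.02^i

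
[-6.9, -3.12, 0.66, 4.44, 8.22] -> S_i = -6.90 + 3.78*i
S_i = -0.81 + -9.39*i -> [-0.81, -10.2, -19.59, -28.98, -38.37]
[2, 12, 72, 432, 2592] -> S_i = 2*6^i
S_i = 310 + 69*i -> [310, 379, 448, 517, 586]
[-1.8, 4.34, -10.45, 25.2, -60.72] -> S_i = -1.80*(-2.41)^i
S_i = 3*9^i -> [3, 27, 243, 2187, 19683]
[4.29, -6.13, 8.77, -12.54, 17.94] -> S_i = 4.29*(-1.43)^i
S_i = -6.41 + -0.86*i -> [-6.41, -7.27, -8.13, -8.99, -9.85]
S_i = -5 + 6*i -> [-5, 1, 7, 13, 19]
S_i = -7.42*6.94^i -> [-7.42, -51.49, -357.37, -2480.17, -17212.41]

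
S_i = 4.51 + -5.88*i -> [4.51, -1.37, -7.25, -13.13, -19.01]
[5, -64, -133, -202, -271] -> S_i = 5 + -69*i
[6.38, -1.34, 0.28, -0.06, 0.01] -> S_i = 6.38*(-0.21)^i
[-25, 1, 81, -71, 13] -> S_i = Random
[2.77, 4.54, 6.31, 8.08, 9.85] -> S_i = 2.77 + 1.77*i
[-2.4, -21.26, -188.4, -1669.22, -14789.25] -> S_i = -2.40*8.86^i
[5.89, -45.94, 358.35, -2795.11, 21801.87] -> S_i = 5.89*(-7.80)^i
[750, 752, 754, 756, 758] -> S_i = 750 + 2*i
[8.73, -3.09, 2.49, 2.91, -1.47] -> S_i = Random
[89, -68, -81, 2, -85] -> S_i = Random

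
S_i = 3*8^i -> [3, 24, 192, 1536, 12288]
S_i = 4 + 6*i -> [4, 10, 16, 22, 28]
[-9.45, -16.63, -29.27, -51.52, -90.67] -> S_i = -9.45*1.76^i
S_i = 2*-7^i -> [2, -14, 98, -686, 4802]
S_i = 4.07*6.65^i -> [4.07, 27.07, 179.99, 1196.9, 7959.41]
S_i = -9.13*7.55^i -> [-9.13, -68.93, -520.43, -3929.27, -29665.97]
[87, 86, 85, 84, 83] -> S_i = 87 + -1*i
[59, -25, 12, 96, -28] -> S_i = Random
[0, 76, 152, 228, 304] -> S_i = 0 + 76*i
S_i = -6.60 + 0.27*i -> [-6.6, -6.33, -6.06, -5.79, -5.52]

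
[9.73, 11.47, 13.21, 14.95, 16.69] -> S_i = 9.73 + 1.74*i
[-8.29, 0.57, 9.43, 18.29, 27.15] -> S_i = -8.29 + 8.86*i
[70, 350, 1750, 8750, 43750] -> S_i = 70*5^i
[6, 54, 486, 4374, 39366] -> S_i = 6*9^i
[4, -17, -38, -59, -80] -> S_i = 4 + -21*i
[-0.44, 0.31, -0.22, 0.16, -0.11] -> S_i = -0.44*(-0.71)^i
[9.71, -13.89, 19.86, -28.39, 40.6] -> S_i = 9.71*(-1.43)^i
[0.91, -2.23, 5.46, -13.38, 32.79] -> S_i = 0.91*(-2.45)^i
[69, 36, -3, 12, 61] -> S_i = Random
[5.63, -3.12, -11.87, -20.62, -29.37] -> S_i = 5.63 + -8.75*i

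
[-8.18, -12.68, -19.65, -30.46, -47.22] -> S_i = -8.18*1.55^i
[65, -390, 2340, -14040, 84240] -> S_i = 65*-6^i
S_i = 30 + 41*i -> [30, 71, 112, 153, 194]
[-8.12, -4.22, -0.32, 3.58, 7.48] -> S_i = -8.12 + 3.90*i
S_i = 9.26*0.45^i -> [9.26, 4.17, 1.88, 0.84, 0.38]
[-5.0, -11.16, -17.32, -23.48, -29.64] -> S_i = -5.00 + -6.16*i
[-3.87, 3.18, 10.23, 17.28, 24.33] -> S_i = -3.87 + 7.05*i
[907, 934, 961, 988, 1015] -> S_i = 907 + 27*i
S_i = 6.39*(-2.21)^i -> [6.39, -14.12, 31.21, -68.97, 152.43]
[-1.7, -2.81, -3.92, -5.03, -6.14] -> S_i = -1.70 + -1.11*i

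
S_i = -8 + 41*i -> [-8, 33, 74, 115, 156]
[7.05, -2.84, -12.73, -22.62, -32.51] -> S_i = 7.05 + -9.89*i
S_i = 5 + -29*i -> [5, -24, -53, -82, -111]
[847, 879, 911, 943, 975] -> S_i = 847 + 32*i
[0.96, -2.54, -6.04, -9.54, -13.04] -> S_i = 0.96 + -3.50*i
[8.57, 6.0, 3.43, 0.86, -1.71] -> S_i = 8.57 + -2.57*i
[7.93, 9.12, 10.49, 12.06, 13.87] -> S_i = 7.93*1.15^i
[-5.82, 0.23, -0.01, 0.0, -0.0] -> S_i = -5.82*(-0.04)^i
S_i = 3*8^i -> [3, 24, 192, 1536, 12288]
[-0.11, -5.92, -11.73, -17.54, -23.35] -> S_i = -0.11 + -5.81*i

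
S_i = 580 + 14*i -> [580, 594, 608, 622, 636]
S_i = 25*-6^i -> [25, -150, 900, -5400, 32400]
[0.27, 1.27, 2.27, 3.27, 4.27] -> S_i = 0.27 + 1.00*i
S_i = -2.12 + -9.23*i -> [-2.12, -11.35, -20.58, -29.81, -39.04]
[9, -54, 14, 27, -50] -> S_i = Random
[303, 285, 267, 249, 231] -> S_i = 303 + -18*i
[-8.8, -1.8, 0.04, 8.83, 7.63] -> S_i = Random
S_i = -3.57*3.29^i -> [-3.57, -11.75, -38.64, -127.13, -418.27]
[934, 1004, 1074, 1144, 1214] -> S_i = 934 + 70*i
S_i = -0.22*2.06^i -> [-0.22, -0.45, -0.93, -1.92, -3.96]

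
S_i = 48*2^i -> [48, 96, 192, 384, 768]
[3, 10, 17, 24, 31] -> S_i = 3 + 7*i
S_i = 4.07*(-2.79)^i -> [4.07, -11.36, 31.68, -88.39, 246.61]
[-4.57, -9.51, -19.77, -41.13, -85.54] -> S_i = -4.57*2.08^i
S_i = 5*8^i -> [5, 40, 320, 2560, 20480]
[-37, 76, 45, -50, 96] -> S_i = Random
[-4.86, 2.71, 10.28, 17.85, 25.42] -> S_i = -4.86 + 7.57*i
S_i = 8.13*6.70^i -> [8.13, 54.47, 364.96, 2445.2, 16382.86]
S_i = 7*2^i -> [7, 14, 28, 56, 112]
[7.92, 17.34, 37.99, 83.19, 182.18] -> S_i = 7.92*2.19^i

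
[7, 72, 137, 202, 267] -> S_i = 7 + 65*i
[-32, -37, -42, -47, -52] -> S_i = -32 + -5*i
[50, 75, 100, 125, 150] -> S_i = 50 + 25*i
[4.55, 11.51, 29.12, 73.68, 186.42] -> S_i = 4.55*2.53^i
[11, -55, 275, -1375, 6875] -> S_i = 11*-5^i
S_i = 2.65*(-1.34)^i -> [2.65, -3.55, 4.76, -6.38, 8.54]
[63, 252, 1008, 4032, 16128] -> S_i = 63*4^i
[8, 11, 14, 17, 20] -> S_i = 8 + 3*i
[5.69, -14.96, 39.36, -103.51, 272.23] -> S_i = 5.69*(-2.63)^i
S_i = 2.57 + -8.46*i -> [2.57, -5.89, -14.35, -22.81, -31.27]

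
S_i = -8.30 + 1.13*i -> [-8.3, -7.17, -6.04, -4.91, -3.78]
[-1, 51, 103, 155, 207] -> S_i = -1 + 52*i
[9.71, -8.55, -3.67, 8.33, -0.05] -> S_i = Random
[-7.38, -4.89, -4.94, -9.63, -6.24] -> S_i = Random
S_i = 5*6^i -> [5, 30, 180, 1080, 6480]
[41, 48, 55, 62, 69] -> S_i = 41 + 7*i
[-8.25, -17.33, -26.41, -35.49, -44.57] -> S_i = -8.25 + -9.08*i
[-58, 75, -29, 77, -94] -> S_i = Random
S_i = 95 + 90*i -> [95, 185, 275, 365, 455]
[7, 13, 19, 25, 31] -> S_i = 7 + 6*i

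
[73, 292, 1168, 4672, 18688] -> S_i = 73*4^i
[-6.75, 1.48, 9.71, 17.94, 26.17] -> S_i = -6.75 + 8.23*i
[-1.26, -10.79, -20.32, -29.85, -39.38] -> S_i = -1.26 + -9.53*i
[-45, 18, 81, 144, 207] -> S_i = -45 + 63*i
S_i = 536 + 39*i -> [536, 575, 614, 653, 692]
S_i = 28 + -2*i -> [28, 26, 24, 22, 20]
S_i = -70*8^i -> [-70, -560, -4480, -35840, -286720]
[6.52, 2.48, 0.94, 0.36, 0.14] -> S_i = 6.52*0.38^i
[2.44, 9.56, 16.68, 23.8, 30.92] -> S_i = 2.44 + 7.12*i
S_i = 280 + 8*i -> [280, 288, 296, 304, 312]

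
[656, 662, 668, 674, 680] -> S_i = 656 + 6*i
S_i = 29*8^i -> [29, 232, 1856, 14848, 118784]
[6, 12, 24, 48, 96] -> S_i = 6*2^i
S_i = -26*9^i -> [-26, -234, -2106, -18954, -170586]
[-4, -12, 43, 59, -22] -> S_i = Random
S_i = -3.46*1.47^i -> [-3.46, -5.09, -7.48, -10.99, -16.16]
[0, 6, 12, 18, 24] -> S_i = 0 + 6*i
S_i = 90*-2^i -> [90, -180, 360, -720, 1440]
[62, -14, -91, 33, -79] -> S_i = Random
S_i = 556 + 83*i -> [556, 639, 722, 805, 888]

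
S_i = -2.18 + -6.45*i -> [-2.18, -8.63, -15.08, -21.53, -27.98]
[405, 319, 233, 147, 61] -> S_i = 405 + -86*i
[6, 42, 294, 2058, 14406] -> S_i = 6*7^i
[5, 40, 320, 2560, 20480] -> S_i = 5*8^i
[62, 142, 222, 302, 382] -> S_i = 62 + 80*i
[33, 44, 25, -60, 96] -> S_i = Random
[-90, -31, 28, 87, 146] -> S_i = -90 + 59*i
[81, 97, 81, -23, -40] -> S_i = Random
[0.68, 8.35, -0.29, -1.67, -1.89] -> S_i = Random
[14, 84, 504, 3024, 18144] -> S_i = 14*6^i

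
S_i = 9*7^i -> [9, 63, 441, 3087, 21609]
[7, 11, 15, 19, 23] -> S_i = 7 + 4*i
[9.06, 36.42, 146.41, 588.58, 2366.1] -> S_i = 9.06*4.02^i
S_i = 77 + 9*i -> [77, 86, 95, 104, 113]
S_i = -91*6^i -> [-91, -546, -3276, -19656, -117936]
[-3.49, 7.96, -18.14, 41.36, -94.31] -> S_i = -3.49*(-2.28)^i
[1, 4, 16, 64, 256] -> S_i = 1*4^i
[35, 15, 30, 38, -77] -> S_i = Random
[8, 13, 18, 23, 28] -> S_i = 8 + 5*i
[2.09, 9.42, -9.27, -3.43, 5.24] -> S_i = Random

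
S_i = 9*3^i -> [9, 27, 81, 243, 729]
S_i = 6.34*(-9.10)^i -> [6.34, -57.69, 525.02, -4777.64, 43476.53]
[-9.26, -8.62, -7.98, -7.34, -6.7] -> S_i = -9.26 + 0.64*i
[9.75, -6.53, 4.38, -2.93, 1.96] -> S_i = 9.75*(-0.67)^i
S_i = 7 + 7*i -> [7, 14, 21, 28, 35]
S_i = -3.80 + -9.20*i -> [-3.8, -13.0, -22.2, -31.4, -40.6]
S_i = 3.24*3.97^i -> [3.24, 12.86, 51.07, 202.73, 804.84]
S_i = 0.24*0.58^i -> [0.24, 0.14, 0.08, 0.05, 0.03]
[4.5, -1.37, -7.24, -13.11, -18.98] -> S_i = 4.50 + -5.87*i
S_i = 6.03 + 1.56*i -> [6.03, 7.59, 9.15, 10.71, 12.27]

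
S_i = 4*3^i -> [4, 12, 36, 108, 324]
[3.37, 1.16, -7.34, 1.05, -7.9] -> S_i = Random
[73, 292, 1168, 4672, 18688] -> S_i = 73*4^i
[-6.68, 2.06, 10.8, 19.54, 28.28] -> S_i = -6.68 + 8.74*i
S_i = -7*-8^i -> [-7, 56, -448, 3584, -28672]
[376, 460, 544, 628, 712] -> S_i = 376 + 84*i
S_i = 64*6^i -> [64, 384, 2304, 13824, 82944]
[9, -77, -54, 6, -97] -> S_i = Random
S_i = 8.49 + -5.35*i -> [8.49, 3.14, -2.21, -7.56, -12.91]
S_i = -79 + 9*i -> [-79, -70, -61, -52, -43]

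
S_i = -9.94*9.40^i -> [-9.94, -93.44, -878.3, -8256.0, -77606.45]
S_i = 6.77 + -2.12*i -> [6.77, 4.65, 2.53, 0.41, -1.71]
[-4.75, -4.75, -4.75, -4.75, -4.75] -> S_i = -4.75*1.00^i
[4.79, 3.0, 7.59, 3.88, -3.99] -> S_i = Random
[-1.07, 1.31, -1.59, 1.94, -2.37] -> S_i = -1.07*(-1.22)^i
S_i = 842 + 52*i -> [842, 894, 946, 998, 1050]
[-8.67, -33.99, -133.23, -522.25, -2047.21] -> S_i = -8.67*3.92^i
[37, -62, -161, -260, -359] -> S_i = 37 + -99*i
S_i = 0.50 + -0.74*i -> [0.5, -0.24, -0.98, -1.72, -2.46]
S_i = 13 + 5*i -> [13, 18, 23, 28, 33]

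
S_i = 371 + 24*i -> [371, 395, 419, 443, 467]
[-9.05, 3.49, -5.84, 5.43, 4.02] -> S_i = Random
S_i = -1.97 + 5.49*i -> [-1.97, 3.52, 9.01, 14.5, 19.99]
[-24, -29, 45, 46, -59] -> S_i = Random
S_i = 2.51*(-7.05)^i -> [2.51, -17.7, 124.75, -879.51, 6200.55]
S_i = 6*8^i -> [6, 48, 384, 3072, 24576]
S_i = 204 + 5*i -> [204, 209, 214, 219, 224]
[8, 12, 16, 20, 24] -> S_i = 8 + 4*i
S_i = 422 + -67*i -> [422, 355, 288, 221, 154]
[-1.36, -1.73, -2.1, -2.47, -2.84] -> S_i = -1.36 + -0.37*i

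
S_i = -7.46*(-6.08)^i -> [-7.46, 45.36, -275.77, 1676.68, -10194.2]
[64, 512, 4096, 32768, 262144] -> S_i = 64*8^i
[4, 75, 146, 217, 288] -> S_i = 4 + 71*i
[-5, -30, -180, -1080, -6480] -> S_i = -5*6^i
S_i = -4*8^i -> [-4, -32, -256, -2048, -16384]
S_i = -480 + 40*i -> [-480, -440, -400, -360, -320]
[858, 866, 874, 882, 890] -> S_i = 858 + 8*i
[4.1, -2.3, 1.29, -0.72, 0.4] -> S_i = 4.10*(-0.56)^i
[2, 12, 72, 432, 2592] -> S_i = 2*6^i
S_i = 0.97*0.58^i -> [0.97, 0.56, 0.33, 0.19, 0.11]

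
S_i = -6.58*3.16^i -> [-6.58, -20.79, -65.71, -207.63, -656.11]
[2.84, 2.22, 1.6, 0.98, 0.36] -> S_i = 2.84 + -0.62*i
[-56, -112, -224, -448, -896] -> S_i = -56*2^i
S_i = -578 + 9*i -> [-578, -569, -560, -551, -542]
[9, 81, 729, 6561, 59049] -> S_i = 9*9^i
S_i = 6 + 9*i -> [6, 15, 24, 33, 42]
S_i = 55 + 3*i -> [55, 58, 61, 64, 67]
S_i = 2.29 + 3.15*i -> [2.29, 5.44, 8.59, 11.74, 14.89]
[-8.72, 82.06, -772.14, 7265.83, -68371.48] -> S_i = -8.72*(-9.41)^i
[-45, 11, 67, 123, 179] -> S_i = -45 + 56*i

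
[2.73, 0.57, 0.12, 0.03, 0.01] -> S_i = 2.73*0.21^i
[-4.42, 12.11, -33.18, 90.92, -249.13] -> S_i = -4.42*(-2.74)^i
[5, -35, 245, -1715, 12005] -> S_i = 5*-7^i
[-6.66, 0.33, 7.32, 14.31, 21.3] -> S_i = -6.66 + 6.99*i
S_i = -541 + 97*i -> [-541, -444, -347, -250, -153]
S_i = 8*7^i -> [8, 56, 392, 2744, 19208]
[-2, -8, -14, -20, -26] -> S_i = -2 + -6*i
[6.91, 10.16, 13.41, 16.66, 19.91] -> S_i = 6.91 + 3.25*i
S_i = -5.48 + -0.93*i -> [-5.48, -6.41, -7.34, -8.27, -9.2]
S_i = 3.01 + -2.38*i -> [3.01, 0.63, -1.75, -4.13, -6.51]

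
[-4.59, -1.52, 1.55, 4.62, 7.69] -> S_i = -4.59 + 3.07*i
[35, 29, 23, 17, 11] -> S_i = 35 + -6*i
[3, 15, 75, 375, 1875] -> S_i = 3*5^i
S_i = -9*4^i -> [-9, -36, -144, -576, -2304]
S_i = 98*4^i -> [98, 392, 1568, 6272, 25088]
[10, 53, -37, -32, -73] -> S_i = Random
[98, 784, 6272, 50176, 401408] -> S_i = 98*8^i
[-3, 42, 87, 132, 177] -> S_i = -3 + 45*i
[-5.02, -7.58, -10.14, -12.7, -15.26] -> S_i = -5.02 + -2.56*i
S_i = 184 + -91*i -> [184, 93, 2, -89, -180]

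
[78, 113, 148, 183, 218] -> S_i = 78 + 35*i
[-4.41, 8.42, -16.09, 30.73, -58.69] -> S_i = -4.41*(-1.91)^i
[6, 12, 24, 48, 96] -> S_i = 6*2^i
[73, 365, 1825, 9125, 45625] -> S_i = 73*5^i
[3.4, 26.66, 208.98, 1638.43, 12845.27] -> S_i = 3.40*7.84^i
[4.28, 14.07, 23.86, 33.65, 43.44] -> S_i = 4.28 + 9.79*i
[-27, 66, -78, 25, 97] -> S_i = Random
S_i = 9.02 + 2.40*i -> [9.02, 11.42, 13.82, 16.22, 18.62]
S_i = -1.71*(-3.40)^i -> [-1.71, 5.81, -19.77, 67.21, -228.51]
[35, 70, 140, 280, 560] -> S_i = 35*2^i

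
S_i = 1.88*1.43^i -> [1.88, 2.69, 3.84, 5.5, 7.86]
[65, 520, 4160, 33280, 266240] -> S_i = 65*8^i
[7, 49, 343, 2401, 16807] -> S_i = 7*7^i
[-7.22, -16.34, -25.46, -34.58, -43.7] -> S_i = -7.22 + -9.12*i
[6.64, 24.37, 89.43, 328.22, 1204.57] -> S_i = 6.64*3.67^i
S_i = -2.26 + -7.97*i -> [-2.26, -10.23, -18.2, -26.17, -34.14]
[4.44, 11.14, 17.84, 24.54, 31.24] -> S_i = 4.44 + 6.70*i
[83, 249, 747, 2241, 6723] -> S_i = 83*3^i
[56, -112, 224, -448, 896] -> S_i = 56*-2^i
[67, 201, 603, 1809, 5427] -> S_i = 67*3^i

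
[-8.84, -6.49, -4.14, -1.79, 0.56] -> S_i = -8.84 + 2.35*i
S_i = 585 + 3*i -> [585, 588, 591, 594, 597]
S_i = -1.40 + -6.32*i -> [-1.4, -7.72, -14.04, -20.36, -26.68]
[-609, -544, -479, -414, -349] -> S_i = -609 + 65*i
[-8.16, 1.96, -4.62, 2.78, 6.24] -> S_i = Random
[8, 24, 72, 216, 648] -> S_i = 8*3^i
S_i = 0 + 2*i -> [0, 2, 4, 6, 8]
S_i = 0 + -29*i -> [0, -29, -58, -87, -116]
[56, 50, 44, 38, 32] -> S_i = 56 + -6*i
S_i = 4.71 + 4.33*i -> [4.71, 9.04, 13.37, 17.7, 22.03]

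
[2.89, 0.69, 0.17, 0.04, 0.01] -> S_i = 2.89*0.24^i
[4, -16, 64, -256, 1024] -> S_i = 4*-4^i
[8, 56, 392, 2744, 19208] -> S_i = 8*7^i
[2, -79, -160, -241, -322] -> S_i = 2 + -81*i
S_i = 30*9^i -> [30, 270, 2430, 21870, 196830]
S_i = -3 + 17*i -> [-3, 14, 31, 48, 65]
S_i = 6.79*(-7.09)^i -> [6.79, -48.14, 341.32, -2419.96, 17157.53]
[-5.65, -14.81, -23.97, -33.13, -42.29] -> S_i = -5.65 + -9.16*i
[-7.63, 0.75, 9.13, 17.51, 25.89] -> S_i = -7.63 + 8.38*i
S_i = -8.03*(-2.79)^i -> [-8.03, 22.4, -62.51, 174.39, -486.56]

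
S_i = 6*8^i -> [6, 48, 384, 3072, 24576]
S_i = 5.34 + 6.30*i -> [5.34, 11.64, 17.94, 24.24, 30.54]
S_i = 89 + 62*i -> [89, 151, 213, 275, 337]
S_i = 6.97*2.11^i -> [6.97, 14.71, 31.03, 65.48, 138.15]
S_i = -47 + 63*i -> [-47, 16, 79, 142, 205]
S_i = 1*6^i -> [1, 6, 36, 216, 1296]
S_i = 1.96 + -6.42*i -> [1.96, -4.46, -10.88, -17.3, -23.72]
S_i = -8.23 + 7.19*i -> [-8.23, -1.04, 6.15, 13.34, 20.53]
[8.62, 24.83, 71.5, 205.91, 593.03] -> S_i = 8.62*2.88^i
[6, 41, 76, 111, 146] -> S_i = 6 + 35*i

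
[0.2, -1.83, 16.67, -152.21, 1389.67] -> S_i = 0.20*(-9.13)^i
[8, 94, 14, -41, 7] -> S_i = Random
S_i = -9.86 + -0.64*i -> [-9.86, -10.5, -11.14, -11.78, -12.42]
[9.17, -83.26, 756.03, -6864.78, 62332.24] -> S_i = 9.17*(-9.08)^i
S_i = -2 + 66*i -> [-2, 64, 130, 196, 262]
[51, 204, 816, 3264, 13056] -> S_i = 51*4^i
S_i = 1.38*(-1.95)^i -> [1.38, -2.69, 5.25, -10.23, 19.95]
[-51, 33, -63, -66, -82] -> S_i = Random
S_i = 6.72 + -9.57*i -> [6.72, -2.85, -12.42, -21.99, -31.56]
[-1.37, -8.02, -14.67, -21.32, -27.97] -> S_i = -1.37 + -6.65*i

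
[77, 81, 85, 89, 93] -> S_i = 77 + 4*i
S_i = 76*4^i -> [76, 304, 1216, 4864, 19456]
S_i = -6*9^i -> [-6, -54, -486, -4374, -39366]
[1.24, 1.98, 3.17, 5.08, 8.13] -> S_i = 1.24*1.60^i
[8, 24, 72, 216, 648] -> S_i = 8*3^i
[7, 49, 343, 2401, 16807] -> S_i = 7*7^i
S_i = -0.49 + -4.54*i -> [-0.49, -5.03, -9.57, -14.11, -18.65]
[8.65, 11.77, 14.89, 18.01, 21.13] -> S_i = 8.65 + 3.12*i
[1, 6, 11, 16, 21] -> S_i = 1 + 5*i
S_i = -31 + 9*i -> [-31, -22, -13, -4, 5]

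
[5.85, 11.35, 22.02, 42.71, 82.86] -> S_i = 5.85*1.94^i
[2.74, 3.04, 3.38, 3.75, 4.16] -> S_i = 2.74*1.11^i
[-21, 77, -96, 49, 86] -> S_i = Random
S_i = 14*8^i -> [14, 112, 896, 7168, 57344]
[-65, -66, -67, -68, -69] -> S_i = -65 + -1*i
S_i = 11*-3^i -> [11, -33, 99, -297, 891]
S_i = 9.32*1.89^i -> [9.32, 17.61, 33.29, 62.92, 118.92]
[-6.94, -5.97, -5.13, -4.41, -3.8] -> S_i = -6.94*0.86^i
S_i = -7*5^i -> [-7, -35, -175, -875, -4375]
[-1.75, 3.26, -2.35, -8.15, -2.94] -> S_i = Random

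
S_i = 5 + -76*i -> [5, -71, -147, -223, -299]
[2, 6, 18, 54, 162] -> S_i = 2*3^i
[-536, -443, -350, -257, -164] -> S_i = -536 + 93*i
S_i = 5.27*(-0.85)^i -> [5.27, -4.48, 3.81, -3.24, 2.75]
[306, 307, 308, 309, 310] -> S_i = 306 + 1*i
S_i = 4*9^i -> [4, 36, 324, 2916, 26244]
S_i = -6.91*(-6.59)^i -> [-6.91, 45.54, -300.09, 1977.58, -13032.26]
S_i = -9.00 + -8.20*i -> [-9.0, -17.2, -25.4, -33.6, -41.8]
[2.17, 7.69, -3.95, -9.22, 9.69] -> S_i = Random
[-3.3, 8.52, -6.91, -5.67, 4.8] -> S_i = Random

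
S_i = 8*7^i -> [8, 56, 392, 2744, 19208]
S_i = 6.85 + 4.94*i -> [6.85, 11.79, 16.73, 21.67, 26.61]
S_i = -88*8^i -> [-88, -704, -5632, -45056, -360448]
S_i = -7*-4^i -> [-7, 28, -112, 448, -1792]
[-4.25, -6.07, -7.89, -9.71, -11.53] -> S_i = -4.25 + -1.82*i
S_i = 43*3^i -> [43, 129, 387, 1161, 3483]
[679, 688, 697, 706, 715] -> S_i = 679 + 9*i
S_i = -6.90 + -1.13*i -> [-6.9, -8.03, -9.16, -10.29, -11.42]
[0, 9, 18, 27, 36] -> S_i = 0 + 9*i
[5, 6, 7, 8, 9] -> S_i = 5 + 1*i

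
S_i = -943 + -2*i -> [-943, -945, -947, -949, -951]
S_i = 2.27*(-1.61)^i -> [2.27, -3.65, 5.88, -9.47, 15.25]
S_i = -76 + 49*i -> [-76, -27, 22, 71, 120]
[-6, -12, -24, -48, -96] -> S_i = -6*2^i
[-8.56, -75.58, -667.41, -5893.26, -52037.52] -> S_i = -8.56*8.83^i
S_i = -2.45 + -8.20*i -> [-2.45, -10.65, -18.85, -27.05, -35.25]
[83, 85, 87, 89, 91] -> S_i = 83 + 2*i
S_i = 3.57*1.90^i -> [3.57, 6.78, 12.89, 24.49, 46.52]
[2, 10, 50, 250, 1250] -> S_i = 2*5^i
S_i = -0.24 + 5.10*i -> [-0.24, 4.86, 9.96, 15.06, 20.16]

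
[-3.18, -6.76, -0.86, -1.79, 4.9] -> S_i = Random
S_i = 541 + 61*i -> [541, 602, 663, 724, 785]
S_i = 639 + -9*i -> [639, 630, 621, 612, 603]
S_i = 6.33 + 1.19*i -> [6.33, 7.52, 8.71, 9.9, 11.09]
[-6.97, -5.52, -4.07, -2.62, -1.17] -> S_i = -6.97 + 1.45*i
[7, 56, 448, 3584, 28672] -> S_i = 7*8^i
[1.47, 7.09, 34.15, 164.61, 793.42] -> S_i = 1.47*4.82^i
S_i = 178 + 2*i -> [178, 180, 182, 184, 186]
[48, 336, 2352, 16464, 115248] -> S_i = 48*7^i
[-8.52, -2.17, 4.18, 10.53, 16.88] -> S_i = -8.52 + 6.35*i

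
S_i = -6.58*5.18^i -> [-6.58, -34.08, -176.56, -914.57, -4737.45]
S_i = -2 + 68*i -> [-2, 66, 134, 202, 270]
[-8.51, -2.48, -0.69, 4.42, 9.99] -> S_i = Random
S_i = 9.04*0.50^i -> [9.04, 4.52, 2.26, 1.13, 0.56]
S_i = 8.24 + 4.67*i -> [8.24, 12.91, 17.58, 22.25, 26.92]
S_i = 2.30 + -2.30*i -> [2.3, 0.0, -2.3, -4.6, -6.9]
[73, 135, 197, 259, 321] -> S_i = 73 + 62*i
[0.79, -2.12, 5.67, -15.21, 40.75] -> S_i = 0.79*(-2.68)^i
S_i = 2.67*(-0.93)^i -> [2.67, -2.48, 2.31, -2.15, 2.0]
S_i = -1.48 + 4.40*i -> [-1.48, 2.92, 7.32, 11.72, 16.12]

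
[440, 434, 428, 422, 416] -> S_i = 440 + -6*i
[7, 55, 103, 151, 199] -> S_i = 7 + 48*i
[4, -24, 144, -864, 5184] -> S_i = 4*-6^i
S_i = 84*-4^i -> [84, -336, 1344, -5376, 21504]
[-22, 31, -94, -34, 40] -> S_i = Random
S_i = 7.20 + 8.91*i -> [7.2, 16.11, 25.02, 33.93, 42.84]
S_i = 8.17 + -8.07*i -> [8.17, 0.1, -7.97, -16.04, -24.11]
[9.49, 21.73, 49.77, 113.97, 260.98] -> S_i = 9.49*2.29^i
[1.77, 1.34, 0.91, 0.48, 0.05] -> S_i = 1.77 + -0.43*i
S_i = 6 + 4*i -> [6, 10, 14, 18, 22]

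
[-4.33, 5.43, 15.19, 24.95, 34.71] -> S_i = -4.33 + 9.76*i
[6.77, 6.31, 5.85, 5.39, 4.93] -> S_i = 6.77 + -0.46*i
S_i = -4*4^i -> [-4, -16, -64, -256, -1024]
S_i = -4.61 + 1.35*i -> [-4.61, -3.26, -1.91, -0.56, 0.79]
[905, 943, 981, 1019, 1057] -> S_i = 905 + 38*i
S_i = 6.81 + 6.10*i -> [6.81, 12.91, 19.01, 25.11, 31.21]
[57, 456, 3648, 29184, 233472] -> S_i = 57*8^i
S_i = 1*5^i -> [1, 5, 25, 125, 625]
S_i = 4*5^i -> [4, 20, 100, 500, 2500]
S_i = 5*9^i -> [5, 45, 405, 3645, 32805]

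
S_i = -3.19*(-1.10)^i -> [-3.19, 3.51, -3.86, 4.25, -4.67]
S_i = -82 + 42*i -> [-82, -40, 2, 44, 86]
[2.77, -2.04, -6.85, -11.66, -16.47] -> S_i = 2.77 + -4.81*i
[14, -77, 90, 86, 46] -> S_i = Random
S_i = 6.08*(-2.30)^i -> [6.08, -13.98, 32.16, -73.98, 170.14]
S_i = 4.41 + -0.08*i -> [4.41, 4.33, 4.25, 4.17, 4.09]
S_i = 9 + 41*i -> [9, 50, 91, 132, 173]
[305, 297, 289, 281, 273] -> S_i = 305 + -8*i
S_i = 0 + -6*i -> [0, -6, -12, -18, -24]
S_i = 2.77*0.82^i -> [2.77, 2.27, 1.86, 1.53, 1.25]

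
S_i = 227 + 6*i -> [227, 233, 239, 245, 251]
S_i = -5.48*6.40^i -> [-5.48, -35.07, -224.46, -1436.55, -9193.91]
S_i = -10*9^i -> [-10, -90, -810, -7290, -65610]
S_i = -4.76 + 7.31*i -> [-4.76, 2.55, 9.86, 17.17, 24.48]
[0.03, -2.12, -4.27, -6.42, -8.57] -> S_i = 0.03 + -2.15*i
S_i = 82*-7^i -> [82, -574, 4018, -28126, 196882]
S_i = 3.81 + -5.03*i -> [3.81, -1.22, -6.25, -11.28, -16.31]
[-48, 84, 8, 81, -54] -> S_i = Random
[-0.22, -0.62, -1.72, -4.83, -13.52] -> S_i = -0.22*2.80^i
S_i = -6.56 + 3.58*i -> [-6.56, -2.98, 0.6, 4.18, 7.76]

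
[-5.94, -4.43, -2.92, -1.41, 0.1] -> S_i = -5.94 + 1.51*i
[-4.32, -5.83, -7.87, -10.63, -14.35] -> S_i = -4.32*1.35^i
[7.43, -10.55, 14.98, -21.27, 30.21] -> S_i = 7.43*(-1.42)^i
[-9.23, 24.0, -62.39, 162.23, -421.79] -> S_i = -9.23*(-2.60)^i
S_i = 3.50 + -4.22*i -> [3.5, -0.72, -4.94, -9.16, -13.38]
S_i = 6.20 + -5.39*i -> [6.2, 0.81, -4.58, -9.97, -15.36]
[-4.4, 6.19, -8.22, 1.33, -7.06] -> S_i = Random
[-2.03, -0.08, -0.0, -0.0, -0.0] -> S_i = -2.03*0.04^i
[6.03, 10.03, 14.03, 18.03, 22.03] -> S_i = 6.03 + 4.00*i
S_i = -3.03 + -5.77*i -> [-3.03, -8.8, -14.57, -20.34, -26.11]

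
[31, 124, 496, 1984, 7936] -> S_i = 31*4^i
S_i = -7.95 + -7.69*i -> [-7.95, -15.64, -23.33, -31.02, -38.71]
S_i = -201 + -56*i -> [-201, -257, -313, -369, -425]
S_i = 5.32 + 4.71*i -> [5.32, 10.03, 14.74, 19.45, 24.16]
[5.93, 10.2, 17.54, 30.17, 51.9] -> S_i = 5.93*1.72^i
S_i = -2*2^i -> [-2, -4, -8, -16, -32]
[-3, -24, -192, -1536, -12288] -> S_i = -3*8^i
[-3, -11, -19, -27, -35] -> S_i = -3 + -8*i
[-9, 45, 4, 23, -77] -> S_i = Random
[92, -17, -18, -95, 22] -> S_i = Random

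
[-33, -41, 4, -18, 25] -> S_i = Random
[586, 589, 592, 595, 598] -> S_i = 586 + 3*i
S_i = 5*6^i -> [5, 30, 180, 1080, 6480]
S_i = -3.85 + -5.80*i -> [-3.85, -9.65, -15.45, -21.25, -27.05]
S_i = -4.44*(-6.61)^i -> [-4.44, 29.35, -193.99, 1282.29, -8475.96]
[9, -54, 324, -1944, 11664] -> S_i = 9*-6^i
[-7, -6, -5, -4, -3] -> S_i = -7 + 1*i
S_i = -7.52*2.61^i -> [-7.52, -19.63, -51.23, -133.7, -348.96]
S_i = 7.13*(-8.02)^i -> [7.13, -57.18, 458.6, -3678.01, 29497.62]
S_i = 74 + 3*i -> [74, 77, 80, 83, 86]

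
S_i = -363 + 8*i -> [-363, -355, -347, -339, -331]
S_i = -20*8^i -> [-20, -160, -1280, -10240, -81920]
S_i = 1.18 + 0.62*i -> [1.18, 1.8, 2.42, 3.04, 3.66]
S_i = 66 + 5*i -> [66, 71, 76, 81, 86]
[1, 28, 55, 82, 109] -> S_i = 1 + 27*i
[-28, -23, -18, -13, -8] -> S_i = -28 + 5*i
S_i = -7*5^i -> [-7, -35, -175, -875, -4375]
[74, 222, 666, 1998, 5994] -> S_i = 74*3^i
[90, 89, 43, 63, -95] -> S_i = Random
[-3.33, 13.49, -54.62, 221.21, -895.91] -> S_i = -3.33*(-4.05)^i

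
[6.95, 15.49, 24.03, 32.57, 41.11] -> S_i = 6.95 + 8.54*i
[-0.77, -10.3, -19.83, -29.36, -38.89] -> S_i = -0.77 + -9.53*i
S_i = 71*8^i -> [71, 568, 4544, 36352, 290816]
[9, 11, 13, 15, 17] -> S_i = 9 + 2*i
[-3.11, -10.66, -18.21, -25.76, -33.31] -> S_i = -3.11 + -7.55*i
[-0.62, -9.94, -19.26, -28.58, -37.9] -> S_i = -0.62 + -9.32*i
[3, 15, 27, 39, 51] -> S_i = 3 + 12*i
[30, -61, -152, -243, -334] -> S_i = 30 + -91*i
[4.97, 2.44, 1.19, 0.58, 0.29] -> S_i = 4.97*0.49^i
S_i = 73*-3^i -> [73, -219, 657, -1971, 5913]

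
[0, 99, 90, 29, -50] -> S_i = Random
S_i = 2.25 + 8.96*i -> [2.25, 11.21, 20.17, 29.13, 38.09]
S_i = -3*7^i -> [-3, -21, -147, -1029, -7203]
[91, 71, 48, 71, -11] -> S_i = Random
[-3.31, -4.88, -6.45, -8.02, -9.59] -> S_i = -3.31 + -1.57*i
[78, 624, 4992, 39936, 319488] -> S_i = 78*8^i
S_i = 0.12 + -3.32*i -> [0.12, -3.2, -6.52, -9.84, -13.16]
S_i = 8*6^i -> [8, 48, 288, 1728, 10368]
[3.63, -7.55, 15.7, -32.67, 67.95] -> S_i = 3.63*(-2.08)^i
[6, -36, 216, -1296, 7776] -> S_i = 6*-6^i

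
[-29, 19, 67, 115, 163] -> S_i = -29 + 48*i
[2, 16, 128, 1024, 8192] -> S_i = 2*8^i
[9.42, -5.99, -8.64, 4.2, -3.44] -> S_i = Random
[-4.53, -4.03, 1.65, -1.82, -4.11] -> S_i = Random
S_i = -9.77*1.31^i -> [-9.77, -12.8, -16.77, -21.96, -28.77]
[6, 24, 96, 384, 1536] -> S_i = 6*4^i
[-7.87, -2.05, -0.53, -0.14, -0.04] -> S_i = -7.87*0.26^i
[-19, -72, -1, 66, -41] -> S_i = Random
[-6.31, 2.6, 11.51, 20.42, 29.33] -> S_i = -6.31 + 8.91*i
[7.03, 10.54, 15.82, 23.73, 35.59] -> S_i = 7.03*1.50^i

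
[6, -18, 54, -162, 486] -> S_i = 6*-3^i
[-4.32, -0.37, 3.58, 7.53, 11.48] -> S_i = -4.32 + 3.95*i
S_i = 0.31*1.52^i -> [0.31, 0.47, 0.72, 1.09, 1.65]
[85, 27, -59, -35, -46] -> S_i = Random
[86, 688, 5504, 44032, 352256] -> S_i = 86*8^i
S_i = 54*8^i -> [54, 432, 3456, 27648, 221184]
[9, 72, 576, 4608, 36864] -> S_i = 9*8^i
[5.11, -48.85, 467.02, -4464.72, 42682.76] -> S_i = 5.11*(-9.56)^i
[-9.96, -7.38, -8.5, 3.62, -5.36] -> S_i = Random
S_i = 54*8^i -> [54, 432, 3456, 27648, 221184]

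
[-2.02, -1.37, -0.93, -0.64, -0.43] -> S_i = -2.02*0.68^i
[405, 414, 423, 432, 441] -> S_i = 405 + 9*i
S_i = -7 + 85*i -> [-7, 78, 163, 248, 333]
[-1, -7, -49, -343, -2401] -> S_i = -1*7^i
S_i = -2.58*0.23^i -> [-2.58, -0.59, -0.14, -0.03, -0.01]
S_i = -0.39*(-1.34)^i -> [-0.39, 0.52, -0.7, 0.94, -1.26]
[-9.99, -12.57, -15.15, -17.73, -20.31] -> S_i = -9.99 + -2.58*i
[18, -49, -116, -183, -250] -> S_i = 18 + -67*i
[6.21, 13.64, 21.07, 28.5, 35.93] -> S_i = 6.21 + 7.43*i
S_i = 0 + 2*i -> [0, 2, 4, 6, 8]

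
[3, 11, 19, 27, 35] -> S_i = 3 + 8*i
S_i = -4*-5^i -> [-4, 20, -100, 500, -2500]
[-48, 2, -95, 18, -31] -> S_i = Random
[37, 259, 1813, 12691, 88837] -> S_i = 37*7^i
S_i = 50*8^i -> [50, 400, 3200, 25600, 204800]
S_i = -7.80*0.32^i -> [-7.8, -2.5, -0.8, -0.26, -0.08]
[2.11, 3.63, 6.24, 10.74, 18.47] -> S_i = 2.11*1.72^i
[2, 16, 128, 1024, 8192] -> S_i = 2*8^i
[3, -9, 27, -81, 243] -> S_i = 3*-3^i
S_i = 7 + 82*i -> [7, 89, 171, 253, 335]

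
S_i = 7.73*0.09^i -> [7.73, 0.7, 0.06, 0.01, 0.0]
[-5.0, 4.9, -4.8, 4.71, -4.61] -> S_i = -5.00*(-0.98)^i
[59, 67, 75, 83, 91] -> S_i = 59 + 8*i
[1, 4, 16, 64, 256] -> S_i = 1*4^i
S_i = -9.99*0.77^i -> [-9.99, -7.69, -5.92, -4.56, -3.51]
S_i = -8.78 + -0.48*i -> [-8.78, -9.26, -9.74, -10.22, -10.7]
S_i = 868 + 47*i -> [868, 915, 962, 1009, 1056]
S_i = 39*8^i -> [39, 312, 2496, 19968, 159744]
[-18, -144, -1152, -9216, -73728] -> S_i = -18*8^i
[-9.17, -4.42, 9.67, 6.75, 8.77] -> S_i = Random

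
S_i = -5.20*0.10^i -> [-5.2, -0.52, -0.05, -0.01, -0.0]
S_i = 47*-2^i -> [47, -94, 188, -376, 752]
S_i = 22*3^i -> [22, 66, 198, 594, 1782]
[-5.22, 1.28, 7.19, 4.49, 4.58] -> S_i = Random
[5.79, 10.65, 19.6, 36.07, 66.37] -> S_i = 5.79*1.84^i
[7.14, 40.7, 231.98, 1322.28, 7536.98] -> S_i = 7.14*5.70^i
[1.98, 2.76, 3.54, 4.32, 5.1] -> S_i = 1.98 + 0.78*i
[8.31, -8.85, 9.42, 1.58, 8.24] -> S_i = Random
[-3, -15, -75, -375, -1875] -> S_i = -3*5^i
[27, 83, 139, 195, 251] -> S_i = 27 + 56*i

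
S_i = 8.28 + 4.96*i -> [8.28, 13.24, 18.2, 23.16, 28.12]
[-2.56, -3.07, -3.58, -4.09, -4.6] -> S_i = -2.56 + -0.51*i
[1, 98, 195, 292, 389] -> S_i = 1 + 97*i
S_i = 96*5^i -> [96, 480, 2400, 12000, 60000]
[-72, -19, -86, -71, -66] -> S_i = Random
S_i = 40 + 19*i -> [40, 59, 78, 97, 116]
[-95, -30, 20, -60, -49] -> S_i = Random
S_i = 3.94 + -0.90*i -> [3.94, 3.04, 2.14, 1.24, 0.34]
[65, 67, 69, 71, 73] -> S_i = 65 + 2*i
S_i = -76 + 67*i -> [-76, -9, 58, 125, 192]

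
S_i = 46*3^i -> [46, 138, 414, 1242, 3726]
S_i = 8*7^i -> [8, 56, 392, 2744, 19208]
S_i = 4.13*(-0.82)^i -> [4.13, -3.39, 2.78, -2.28, 1.87]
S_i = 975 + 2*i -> [975, 977, 979, 981, 983]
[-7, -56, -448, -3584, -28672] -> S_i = -7*8^i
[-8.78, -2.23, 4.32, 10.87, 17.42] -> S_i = -8.78 + 6.55*i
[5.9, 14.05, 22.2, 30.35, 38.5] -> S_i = 5.90 + 8.15*i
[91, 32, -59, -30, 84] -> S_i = Random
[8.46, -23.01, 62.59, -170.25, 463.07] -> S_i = 8.46*(-2.72)^i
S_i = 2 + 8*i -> [2, 10, 18, 26, 34]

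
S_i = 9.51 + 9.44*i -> [9.51, 18.95, 28.39, 37.83, 47.27]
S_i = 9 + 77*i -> [9, 86, 163, 240, 317]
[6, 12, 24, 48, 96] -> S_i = 6*2^i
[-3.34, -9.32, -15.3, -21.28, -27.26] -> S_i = -3.34 + -5.98*i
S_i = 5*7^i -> [5, 35, 245, 1715, 12005]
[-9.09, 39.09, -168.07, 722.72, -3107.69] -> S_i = -9.09*(-4.30)^i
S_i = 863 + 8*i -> [863, 871, 879, 887, 895]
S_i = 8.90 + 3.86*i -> [8.9, 12.76, 16.62, 20.48, 24.34]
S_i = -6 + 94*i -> [-6, 88, 182, 276, 370]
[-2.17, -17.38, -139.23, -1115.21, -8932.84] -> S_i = -2.17*8.01^i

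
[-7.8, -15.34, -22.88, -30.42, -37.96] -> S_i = -7.80 + -7.54*i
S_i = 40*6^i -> [40, 240, 1440, 8640, 51840]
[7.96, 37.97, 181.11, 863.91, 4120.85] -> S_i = 7.96*4.77^i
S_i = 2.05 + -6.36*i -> [2.05, -4.31, -10.67, -17.03, -23.39]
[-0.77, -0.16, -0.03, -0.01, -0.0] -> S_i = -0.77*0.21^i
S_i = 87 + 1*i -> [87, 88, 89, 90, 91]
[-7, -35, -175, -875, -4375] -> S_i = -7*5^i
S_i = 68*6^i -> [68, 408, 2448, 14688, 88128]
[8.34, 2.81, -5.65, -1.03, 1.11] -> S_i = Random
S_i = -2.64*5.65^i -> [-2.64, -14.92, -84.28, -476.16, -2690.28]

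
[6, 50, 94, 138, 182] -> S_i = 6 + 44*i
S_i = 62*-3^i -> [62, -186, 558, -1674, 5022]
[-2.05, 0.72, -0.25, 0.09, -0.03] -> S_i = -2.05*(-0.35)^i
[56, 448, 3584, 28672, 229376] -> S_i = 56*8^i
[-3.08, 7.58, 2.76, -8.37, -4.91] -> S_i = Random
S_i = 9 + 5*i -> [9, 14, 19, 24, 29]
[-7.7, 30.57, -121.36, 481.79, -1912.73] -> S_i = -7.70*(-3.97)^i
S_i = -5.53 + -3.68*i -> [-5.53, -9.21, -12.89, -16.57, -20.25]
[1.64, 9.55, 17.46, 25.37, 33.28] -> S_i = 1.64 + 7.91*i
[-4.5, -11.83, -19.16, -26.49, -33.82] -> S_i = -4.50 + -7.33*i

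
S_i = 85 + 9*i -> [85, 94, 103, 112, 121]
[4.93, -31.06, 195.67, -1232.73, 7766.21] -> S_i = 4.93*(-6.30)^i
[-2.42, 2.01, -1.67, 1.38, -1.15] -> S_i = -2.42*(-0.83)^i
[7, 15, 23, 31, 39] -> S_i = 7 + 8*i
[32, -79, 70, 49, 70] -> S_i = Random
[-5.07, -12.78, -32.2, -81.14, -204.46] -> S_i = -5.07*2.52^i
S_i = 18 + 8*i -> [18, 26, 34, 42, 50]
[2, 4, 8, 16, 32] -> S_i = 2*2^i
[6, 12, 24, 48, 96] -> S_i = 6*2^i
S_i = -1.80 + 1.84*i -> [-1.8, 0.04, 1.88, 3.72, 5.56]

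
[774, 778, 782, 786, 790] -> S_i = 774 + 4*i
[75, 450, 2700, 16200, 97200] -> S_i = 75*6^i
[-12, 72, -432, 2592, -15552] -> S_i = -12*-6^i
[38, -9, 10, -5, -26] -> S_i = Random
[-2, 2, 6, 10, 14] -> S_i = -2 + 4*i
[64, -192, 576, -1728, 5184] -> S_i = 64*-3^i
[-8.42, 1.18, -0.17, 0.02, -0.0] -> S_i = -8.42*(-0.14)^i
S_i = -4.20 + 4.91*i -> [-4.2, 0.71, 5.62, 10.53, 15.44]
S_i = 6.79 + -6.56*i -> [6.79, 0.23, -6.33, -12.89, -19.45]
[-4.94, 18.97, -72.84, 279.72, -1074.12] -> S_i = -4.94*(-3.84)^i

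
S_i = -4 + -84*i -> [-4, -88, -172, -256, -340]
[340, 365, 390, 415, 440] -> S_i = 340 + 25*i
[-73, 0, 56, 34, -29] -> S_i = Random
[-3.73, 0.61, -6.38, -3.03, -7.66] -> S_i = Random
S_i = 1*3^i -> [1, 3, 9, 27, 81]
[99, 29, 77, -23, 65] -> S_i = Random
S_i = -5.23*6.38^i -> [-5.23, -33.37, -212.88, -1358.2, -8665.32]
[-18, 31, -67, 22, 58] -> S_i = Random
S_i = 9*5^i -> [9, 45, 225, 1125, 5625]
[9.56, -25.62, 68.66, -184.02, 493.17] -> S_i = 9.56*(-2.68)^i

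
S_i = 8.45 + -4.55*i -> [8.45, 3.9, -0.65, -5.2, -9.75]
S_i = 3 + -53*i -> [3, -50, -103, -156, -209]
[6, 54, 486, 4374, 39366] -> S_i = 6*9^i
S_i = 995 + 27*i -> [995, 1022, 1049, 1076, 1103]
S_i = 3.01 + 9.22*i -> [3.01, 12.23, 21.45, 30.67, 39.89]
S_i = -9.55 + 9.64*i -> [-9.55, 0.09, 9.73, 19.37, 29.01]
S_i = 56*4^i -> [56, 224, 896, 3584, 14336]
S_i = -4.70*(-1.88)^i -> [-4.7, 8.84, -16.61, 31.23, -58.71]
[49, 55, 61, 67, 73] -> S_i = 49 + 6*i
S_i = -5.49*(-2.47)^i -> [-5.49, 13.56, -33.49, 82.73, -204.34]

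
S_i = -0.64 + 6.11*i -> [-0.64, 5.47, 11.58, 17.69, 23.8]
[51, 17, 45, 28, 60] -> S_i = Random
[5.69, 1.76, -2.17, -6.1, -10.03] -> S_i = 5.69 + -3.93*i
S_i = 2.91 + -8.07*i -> [2.91, -5.16, -13.23, -21.3, -29.37]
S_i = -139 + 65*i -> [-139, -74, -9, 56, 121]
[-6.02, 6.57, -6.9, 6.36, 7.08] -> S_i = Random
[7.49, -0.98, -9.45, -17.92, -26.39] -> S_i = 7.49 + -8.47*i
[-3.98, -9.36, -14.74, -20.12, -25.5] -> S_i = -3.98 + -5.38*i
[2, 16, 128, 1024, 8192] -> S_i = 2*8^i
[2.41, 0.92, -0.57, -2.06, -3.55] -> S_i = 2.41 + -1.49*i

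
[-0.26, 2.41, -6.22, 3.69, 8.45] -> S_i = Random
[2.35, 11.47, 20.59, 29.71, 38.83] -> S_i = 2.35 + 9.12*i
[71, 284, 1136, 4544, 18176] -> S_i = 71*4^i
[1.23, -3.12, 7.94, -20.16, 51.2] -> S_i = 1.23*(-2.54)^i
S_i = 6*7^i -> [6, 42, 294, 2058, 14406]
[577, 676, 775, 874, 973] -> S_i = 577 + 99*i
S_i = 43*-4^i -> [43, -172, 688, -2752, 11008]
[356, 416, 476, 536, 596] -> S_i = 356 + 60*i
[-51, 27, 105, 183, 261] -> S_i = -51 + 78*i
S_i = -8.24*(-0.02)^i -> [-8.24, 0.16, -0.0, 0.0, -0.0]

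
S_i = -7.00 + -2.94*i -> [-7.0, -9.94, -12.88, -15.82, -18.76]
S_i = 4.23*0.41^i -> [4.23, 1.73, 0.71, 0.29, 0.12]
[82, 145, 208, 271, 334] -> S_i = 82 + 63*i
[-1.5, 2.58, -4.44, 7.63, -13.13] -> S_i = -1.50*(-1.72)^i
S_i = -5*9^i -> [-5, -45, -405, -3645, -32805]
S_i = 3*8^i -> [3, 24, 192, 1536, 12288]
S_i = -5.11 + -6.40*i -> [-5.11, -11.51, -17.91, -24.31, -30.71]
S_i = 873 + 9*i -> [873, 882, 891, 900, 909]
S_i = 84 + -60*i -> [84, 24, -36, -96, -156]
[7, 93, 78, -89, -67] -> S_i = Random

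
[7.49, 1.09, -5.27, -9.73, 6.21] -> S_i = Random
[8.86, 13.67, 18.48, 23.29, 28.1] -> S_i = 8.86 + 4.81*i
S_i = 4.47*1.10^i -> [4.47, 4.92, 5.41, 5.95, 6.54]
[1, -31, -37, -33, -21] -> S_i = Random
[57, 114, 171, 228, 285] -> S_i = 57 + 57*i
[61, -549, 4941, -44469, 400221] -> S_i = 61*-9^i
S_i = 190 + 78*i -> [190, 268, 346, 424, 502]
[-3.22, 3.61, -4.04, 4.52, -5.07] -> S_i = -3.22*(-1.12)^i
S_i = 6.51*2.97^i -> [6.51, 19.33, 57.42, 170.55, 506.53]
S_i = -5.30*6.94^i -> [-5.3, -36.78, -255.27, -1771.55, -12294.58]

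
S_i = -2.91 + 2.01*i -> [-2.91, -0.9, 1.11, 3.12, 5.13]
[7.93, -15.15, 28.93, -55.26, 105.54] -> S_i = 7.93*(-1.91)^i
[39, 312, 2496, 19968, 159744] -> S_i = 39*8^i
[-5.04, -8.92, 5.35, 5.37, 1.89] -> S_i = Random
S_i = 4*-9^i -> [4, -36, 324, -2916, 26244]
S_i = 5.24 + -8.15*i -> [5.24, -2.91, -11.06, -19.21, -27.36]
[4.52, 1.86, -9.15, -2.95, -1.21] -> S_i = Random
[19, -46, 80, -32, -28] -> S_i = Random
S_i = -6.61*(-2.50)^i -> [-6.61, 16.53, -41.31, 103.28, -258.2]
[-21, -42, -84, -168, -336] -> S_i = -21*2^i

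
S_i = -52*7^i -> [-52, -364, -2548, -17836, -124852]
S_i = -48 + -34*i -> [-48, -82, -116, -150, -184]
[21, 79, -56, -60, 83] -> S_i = Random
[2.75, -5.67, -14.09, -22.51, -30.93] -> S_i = 2.75 + -8.42*i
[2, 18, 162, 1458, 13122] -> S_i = 2*9^i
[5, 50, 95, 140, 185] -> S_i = 5 + 45*i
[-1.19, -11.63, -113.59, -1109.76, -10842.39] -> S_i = -1.19*9.77^i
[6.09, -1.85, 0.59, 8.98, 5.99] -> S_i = Random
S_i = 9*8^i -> [9, 72, 576, 4608, 36864]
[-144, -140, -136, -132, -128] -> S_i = -144 + 4*i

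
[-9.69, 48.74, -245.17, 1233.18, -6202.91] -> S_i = -9.69*(-5.03)^i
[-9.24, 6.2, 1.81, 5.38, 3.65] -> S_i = Random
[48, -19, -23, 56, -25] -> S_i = Random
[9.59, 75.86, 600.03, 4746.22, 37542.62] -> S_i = 9.59*7.91^i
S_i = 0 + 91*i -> [0, 91, 182, 273, 364]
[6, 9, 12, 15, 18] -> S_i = 6 + 3*i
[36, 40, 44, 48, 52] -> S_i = 36 + 4*i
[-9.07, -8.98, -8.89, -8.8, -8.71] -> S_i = -9.07*0.99^i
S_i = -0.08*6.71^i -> [-0.08, -0.54, -3.6, -24.17, -162.17]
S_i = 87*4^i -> [87, 348, 1392, 5568, 22272]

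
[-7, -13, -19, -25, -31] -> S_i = -7 + -6*i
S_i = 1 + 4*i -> [1, 5, 9, 13, 17]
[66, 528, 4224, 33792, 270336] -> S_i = 66*8^i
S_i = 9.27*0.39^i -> [9.27, 3.62, 1.41, 0.55, 0.21]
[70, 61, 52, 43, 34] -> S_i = 70 + -9*i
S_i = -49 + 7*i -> [-49, -42, -35, -28, -21]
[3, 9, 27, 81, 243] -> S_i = 3*3^i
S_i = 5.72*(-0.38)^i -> [5.72, -2.17, 0.83, -0.31, 0.12]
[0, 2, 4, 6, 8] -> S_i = 0 + 2*i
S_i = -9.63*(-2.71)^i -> [-9.63, 26.1, -70.72, 191.66, -519.4]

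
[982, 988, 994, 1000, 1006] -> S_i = 982 + 6*i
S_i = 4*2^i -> [4, 8, 16, 32, 64]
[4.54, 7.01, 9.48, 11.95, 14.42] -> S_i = 4.54 + 2.47*i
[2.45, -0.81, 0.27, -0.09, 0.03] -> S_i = 2.45*(-0.33)^i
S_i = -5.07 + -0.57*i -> [-5.07, -5.64, -6.21, -6.78, -7.35]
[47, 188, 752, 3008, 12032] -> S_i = 47*4^i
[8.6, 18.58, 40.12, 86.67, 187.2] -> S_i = 8.60*2.16^i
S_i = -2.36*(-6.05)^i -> [-2.36, 14.28, -86.38, 522.61, -3161.79]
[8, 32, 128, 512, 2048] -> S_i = 8*4^i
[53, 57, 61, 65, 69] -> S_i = 53 + 4*i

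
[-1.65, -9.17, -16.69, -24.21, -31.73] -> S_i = -1.65 + -7.52*i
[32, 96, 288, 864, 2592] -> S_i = 32*3^i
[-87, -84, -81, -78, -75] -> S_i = -87 + 3*i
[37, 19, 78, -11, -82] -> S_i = Random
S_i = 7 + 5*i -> [7, 12, 17, 22, 27]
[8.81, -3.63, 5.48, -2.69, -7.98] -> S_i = Random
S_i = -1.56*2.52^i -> [-1.56, -3.93, -9.91, -24.96, -62.91]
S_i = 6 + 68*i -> [6, 74, 142, 210, 278]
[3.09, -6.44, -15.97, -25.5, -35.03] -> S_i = 3.09 + -9.53*i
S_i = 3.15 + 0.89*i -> [3.15, 4.04, 4.93, 5.82, 6.71]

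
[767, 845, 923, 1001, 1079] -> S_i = 767 + 78*i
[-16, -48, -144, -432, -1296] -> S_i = -16*3^i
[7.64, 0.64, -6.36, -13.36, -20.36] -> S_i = 7.64 + -7.00*i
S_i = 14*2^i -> [14, 28, 56, 112, 224]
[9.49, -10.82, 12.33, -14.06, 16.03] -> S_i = 9.49*(-1.14)^i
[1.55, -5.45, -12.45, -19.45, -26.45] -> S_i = 1.55 + -7.00*i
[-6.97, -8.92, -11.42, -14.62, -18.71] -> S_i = -6.97*1.28^i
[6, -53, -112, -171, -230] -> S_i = 6 + -59*i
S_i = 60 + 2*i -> [60, 62, 64, 66, 68]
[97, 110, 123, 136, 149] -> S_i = 97 + 13*i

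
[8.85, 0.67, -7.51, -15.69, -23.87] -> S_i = 8.85 + -8.18*i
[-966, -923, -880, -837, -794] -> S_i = -966 + 43*i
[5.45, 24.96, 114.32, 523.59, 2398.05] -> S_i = 5.45*4.58^i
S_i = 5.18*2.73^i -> [5.18, 14.14, 38.61, 105.39, 287.73]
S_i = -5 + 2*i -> [-5, -3, -1, 1, 3]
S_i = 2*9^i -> [2, 18, 162, 1458, 13122]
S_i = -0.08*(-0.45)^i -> [-0.08, 0.04, -0.02, 0.01, -0.0]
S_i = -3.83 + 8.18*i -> [-3.83, 4.35, 12.53, 20.71, 28.89]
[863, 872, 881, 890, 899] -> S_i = 863 + 9*i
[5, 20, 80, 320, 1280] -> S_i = 5*4^i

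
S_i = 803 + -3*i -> [803, 800, 797, 794, 791]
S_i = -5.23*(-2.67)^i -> [-5.23, 13.96, -37.28, 99.55, -265.79]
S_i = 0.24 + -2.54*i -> [0.24, -2.3, -4.84, -7.38, -9.92]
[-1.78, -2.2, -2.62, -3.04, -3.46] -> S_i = -1.78 + -0.42*i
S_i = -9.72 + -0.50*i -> [-9.72, -10.22, -10.72, -11.22, -11.72]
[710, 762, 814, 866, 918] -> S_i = 710 + 52*i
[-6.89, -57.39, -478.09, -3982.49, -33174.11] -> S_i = -6.89*8.33^i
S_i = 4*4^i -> [4, 16, 64, 256, 1024]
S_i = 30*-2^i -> [30, -60, 120, -240, 480]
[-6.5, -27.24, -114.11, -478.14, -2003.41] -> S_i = -6.50*4.19^i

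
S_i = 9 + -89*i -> [9, -80, -169, -258, -347]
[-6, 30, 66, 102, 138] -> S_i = -6 + 36*i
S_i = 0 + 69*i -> [0, 69, 138, 207, 276]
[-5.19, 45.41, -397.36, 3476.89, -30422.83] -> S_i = -5.19*(-8.75)^i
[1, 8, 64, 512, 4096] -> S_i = 1*8^i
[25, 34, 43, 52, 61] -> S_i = 25 + 9*i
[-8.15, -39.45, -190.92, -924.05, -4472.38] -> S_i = -8.15*4.84^i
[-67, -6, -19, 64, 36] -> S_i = Random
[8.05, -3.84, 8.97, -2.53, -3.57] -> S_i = Random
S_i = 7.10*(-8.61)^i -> [7.1, -61.13, 526.34, -4531.77, 39018.53]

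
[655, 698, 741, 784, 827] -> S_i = 655 + 43*i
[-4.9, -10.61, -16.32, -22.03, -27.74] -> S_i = -4.90 + -5.71*i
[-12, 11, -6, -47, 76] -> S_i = Random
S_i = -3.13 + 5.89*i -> [-3.13, 2.76, 8.65, 14.54, 20.43]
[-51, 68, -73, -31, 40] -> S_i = Random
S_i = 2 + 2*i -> [2, 4, 6, 8, 10]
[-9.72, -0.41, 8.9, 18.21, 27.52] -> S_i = -9.72 + 9.31*i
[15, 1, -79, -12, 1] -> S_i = Random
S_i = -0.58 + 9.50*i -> [-0.58, 8.92, 18.42, 27.92, 37.42]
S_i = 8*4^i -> [8, 32, 128, 512, 2048]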